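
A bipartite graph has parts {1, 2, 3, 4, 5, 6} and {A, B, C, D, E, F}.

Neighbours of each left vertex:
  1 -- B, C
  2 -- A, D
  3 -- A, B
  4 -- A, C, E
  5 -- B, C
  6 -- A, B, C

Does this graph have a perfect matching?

No

The set {1, 3, 5, 6} has only 3 neighbours ({A, B, C}), so by Hall's theorem at most 5 of the 6 left vertices can be matched.
Hence no matching covers every left vertex.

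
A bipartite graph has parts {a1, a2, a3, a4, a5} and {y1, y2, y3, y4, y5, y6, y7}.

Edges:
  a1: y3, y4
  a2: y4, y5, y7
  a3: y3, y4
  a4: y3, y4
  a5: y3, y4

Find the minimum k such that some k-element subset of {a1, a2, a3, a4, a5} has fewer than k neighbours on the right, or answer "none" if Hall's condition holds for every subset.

Take S = {a1, a3, a4}. Its neighbourhood is {y3, y4}, so |N(S)| = 2 < |S| = 3.
Every subset of size less than 3 has at least as many neighbours as members, so 3 is the minimum.

3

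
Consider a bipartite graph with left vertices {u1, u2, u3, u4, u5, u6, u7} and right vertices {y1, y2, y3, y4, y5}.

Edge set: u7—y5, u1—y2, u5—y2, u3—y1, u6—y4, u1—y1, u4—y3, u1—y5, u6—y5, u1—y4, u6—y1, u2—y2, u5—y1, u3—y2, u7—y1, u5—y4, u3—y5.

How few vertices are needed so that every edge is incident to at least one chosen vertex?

5

{u4, y1, y2, y4, y5} is a vertex cover of size 5: every edge has an endpoint in this set.
No smaller cover exists because u1–y4, u2–y2, u3–y5, u4–y3, u5–y1 is a matching of size 5, and a cover must include an endpoint of each of these disjoint edges (König's theorem).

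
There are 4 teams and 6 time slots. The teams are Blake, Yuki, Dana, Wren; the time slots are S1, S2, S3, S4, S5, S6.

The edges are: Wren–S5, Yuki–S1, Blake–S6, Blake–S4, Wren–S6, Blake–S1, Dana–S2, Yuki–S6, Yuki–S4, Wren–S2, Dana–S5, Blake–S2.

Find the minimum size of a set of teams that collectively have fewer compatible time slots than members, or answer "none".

A matching saturating every team exists, for instance Blake→S4, Yuki→S6, Dana→S5, Wren→S2.
By Hall's marriage theorem, this means |N(S)| ≥ |S| for every subset S, so no violating subset exists.

none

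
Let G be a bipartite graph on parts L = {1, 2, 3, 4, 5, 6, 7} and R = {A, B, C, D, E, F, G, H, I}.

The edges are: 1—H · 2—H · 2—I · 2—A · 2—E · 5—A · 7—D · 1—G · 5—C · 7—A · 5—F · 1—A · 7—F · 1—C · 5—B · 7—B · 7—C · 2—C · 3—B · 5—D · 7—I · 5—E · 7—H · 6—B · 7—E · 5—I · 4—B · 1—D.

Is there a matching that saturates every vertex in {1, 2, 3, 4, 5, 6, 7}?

No

The set {3, 4, 6} has only 1 neighbour ({B}), so by Hall's theorem at most 5 of the 7 left vertices can be matched.
Hence no matching covers every left vertex.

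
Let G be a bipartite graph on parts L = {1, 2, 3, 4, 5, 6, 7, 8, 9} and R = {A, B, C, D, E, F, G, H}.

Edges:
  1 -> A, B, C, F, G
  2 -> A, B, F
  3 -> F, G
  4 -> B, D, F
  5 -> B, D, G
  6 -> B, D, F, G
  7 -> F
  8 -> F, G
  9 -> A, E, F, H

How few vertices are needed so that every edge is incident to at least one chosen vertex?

7

The 7 edges 1–C, 2–A, 3–F, 4–D, 5–G, 6–B, 9–H form a matching, so any vertex cover needs at least 7 vertices (one per matched edge).
Conversely {1, 2, 9, B, D, F, G} meets every edge and has exactly 7 vertices, so 7 is optimal.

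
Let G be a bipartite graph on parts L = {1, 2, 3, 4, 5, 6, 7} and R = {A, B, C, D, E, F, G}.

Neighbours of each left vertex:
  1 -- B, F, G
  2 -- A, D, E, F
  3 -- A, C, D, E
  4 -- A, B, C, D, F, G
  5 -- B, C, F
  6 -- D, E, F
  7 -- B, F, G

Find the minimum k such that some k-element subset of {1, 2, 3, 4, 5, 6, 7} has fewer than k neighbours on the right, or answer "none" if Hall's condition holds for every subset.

none

A matching saturating every left vertex exists, for instance 1→G, 2→D, 3→C, 4→A, 5→F, 6→E, 7→B.
By Hall's marriage theorem, this means |N(S)| ≥ |S| for every subset S, so no violating subset exists.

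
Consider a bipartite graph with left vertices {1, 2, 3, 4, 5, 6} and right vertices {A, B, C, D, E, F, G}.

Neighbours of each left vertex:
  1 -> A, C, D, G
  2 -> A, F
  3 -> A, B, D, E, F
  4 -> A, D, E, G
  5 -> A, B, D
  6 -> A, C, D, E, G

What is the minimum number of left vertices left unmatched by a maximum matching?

One maximum matching: 1-C, 2-F, 3-A, 4-E, 5-B, 6-G.
All 6 left vertices are matched, so no larger matching exists.
That matches 6 of the 6, leaving 0 unmatched; no matching can do better.

0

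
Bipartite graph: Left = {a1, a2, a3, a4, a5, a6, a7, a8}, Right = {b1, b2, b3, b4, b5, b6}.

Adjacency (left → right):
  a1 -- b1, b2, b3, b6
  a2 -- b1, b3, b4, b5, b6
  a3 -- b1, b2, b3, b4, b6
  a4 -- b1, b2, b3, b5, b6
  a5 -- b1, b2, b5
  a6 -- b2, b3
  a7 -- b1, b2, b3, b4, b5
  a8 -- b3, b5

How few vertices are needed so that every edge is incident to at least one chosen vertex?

A maximum matching has 6 edges (e.g. a1–b6, a2–b5, a3–b4, a4–b1, a5–b2, a6–b3).
By König's theorem the minimum vertex cover has the same size. One such cover is {b1, b2, b3, b4, b5, b6}.

6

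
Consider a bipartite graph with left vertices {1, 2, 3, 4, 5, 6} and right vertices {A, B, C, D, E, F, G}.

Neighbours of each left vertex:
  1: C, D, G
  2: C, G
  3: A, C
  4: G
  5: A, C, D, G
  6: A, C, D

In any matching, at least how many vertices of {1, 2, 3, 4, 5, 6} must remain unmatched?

One maximum matching: 1–D, 2–C, 3–A, 4–G.
The set {1, 2, 3, 4, 5, 6} has only 4 neighbours ({A, C, D, G}), so by Hall's theorem at most 4 of the 6 left vertices can be matched.
That matches 4 of the 6, leaving 2 unmatched; no matching can do better.

2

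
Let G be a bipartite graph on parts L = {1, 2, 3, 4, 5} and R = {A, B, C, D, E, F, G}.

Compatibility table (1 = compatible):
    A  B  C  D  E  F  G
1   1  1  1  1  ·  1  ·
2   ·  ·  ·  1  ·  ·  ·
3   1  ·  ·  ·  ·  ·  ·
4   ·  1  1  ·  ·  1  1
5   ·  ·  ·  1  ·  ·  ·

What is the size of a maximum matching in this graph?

For example, pair 1→F, 2→D, 3→A, 4→B.
The set {2, 5} has only 1 neighbour ({D}), so by Hall's theorem at most 4 of the 5 left vertices can be matched.

4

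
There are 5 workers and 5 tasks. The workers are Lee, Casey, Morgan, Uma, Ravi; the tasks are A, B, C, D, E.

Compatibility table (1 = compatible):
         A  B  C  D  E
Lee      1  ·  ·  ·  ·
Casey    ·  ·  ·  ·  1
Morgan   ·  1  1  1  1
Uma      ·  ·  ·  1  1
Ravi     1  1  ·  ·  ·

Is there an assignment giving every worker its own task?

Yes

One maximum matching: Lee–A, Casey–E, Morgan–C, Uma–D, Ravi–B.
Every worker is matched, so this is a perfect matching.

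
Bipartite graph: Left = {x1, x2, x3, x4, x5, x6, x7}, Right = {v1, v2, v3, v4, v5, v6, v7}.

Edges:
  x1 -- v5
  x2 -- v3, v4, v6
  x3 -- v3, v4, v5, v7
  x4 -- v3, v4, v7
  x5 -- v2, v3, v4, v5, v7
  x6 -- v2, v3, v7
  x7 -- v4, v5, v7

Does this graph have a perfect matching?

The set {x1, x3, x4, x5, x6, x7} has only 5 neighbours ({v2, v3, v4, v5, v7}), so by Hall's theorem at most 6 of the 7 left vertices can be matched.
Hence no matching covers every left vertex.

No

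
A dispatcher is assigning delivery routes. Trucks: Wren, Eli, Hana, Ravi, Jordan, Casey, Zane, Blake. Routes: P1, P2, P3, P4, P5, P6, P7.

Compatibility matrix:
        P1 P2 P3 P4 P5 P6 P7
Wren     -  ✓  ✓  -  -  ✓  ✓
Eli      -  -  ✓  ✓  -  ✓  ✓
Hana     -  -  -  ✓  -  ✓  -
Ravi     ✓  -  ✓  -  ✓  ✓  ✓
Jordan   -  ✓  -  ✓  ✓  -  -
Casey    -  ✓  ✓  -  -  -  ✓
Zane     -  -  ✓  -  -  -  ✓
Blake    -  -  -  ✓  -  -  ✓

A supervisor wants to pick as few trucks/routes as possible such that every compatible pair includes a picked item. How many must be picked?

7

The 7 edges Wren–P2, Eli–P6, Hana–P4, Ravi–P1, Jordan–P5, Casey–P3, Zane–P7 form a matching, so any vertex cover needs at least 7 vertices (one per matched edge).
Conversely {Ravi, Jordan, P2, P3, P4, P6, P7} meets every edge and has exactly 7 vertices, so 7 is optimal.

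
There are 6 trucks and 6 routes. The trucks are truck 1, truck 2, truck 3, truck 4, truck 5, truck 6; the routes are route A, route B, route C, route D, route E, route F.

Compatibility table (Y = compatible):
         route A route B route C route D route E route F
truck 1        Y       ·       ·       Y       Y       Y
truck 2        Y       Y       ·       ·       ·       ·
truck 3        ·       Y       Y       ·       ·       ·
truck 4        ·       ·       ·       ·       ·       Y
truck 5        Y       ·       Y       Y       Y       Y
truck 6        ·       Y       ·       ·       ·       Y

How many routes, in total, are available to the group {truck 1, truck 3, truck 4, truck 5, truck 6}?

The union of neighbours of {truck 1, truck 3, truck 4, truck 5, truck 6} is {route A, route B, route C, route D, route E, route F}, which has 6 elements.
Since |N(S)| = 6 ≥ |S| = 5, Hall's condition holds for this subset.

6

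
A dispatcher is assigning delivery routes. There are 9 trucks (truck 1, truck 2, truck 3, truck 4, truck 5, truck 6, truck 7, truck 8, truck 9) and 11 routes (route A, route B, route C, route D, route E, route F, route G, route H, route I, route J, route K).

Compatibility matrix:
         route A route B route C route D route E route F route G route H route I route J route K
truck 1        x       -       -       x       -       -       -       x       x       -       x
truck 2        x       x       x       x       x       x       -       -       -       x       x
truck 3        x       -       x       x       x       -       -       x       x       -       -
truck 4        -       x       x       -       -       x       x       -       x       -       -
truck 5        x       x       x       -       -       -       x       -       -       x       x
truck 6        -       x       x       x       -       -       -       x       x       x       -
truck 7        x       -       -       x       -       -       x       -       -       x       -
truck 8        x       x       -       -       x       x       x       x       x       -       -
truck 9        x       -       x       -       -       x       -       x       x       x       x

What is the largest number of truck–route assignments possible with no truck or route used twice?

9

One maximum matching: truck 1-route I, truck 2-route D, truck 3-route E, truck 4-route C, truck 5-route K, truck 6-route H, truck 7-route A, truck 8-route G, truck 9-route J.
All 9 trucks are matched, so no larger matching exists.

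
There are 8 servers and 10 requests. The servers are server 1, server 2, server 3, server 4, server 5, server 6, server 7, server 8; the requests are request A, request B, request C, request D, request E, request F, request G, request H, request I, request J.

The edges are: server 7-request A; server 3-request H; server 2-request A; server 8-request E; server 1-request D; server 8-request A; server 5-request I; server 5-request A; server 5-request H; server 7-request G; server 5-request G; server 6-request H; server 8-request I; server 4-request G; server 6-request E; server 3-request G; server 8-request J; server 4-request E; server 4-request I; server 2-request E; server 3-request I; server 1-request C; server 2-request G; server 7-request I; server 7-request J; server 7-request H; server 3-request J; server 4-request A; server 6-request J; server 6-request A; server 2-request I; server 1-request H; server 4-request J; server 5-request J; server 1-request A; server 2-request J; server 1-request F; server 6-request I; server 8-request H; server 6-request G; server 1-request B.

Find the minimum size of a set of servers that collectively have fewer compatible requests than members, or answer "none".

7

Take S = {server 2, server 3, server 4, server 5, server 6, server 7, server 8}. Its neighbourhood is {request A, request E, request G, request H, request I, request J}, so |N(S)| = 6 < |S| = 7.
Every subset of size less than 7 has at least as many neighbours as members, so 7 is the minimum.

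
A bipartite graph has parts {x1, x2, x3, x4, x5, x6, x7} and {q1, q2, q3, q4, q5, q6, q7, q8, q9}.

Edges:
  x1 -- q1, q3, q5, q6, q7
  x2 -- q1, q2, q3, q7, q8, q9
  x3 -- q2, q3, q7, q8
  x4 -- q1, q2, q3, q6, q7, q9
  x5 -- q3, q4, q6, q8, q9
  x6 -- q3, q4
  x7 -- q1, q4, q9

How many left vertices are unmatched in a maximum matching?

A valid assignment of size 7: x1-q7, x2-q1, x3-q8, x4-q6, x5-q9, x6-q3, x7-q4.
All 7 left vertices are matched, so no larger matching exists.
That matches 7 of the 7, leaving 0 unmatched; no matching can do better.

0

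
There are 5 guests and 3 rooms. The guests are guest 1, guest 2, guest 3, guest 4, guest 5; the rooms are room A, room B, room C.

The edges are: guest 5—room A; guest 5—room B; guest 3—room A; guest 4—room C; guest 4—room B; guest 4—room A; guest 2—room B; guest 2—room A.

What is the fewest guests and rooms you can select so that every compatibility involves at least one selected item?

{guest 4, room A, room B} is a vertex cover of size 3: every edge has an endpoint in this set.
No smaller cover exists because guest 2–room B, guest 3–room A, guest 4–room C is a matching of size 3, and a cover must include an endpoint of each of these disjoint edges (König's theorem).

3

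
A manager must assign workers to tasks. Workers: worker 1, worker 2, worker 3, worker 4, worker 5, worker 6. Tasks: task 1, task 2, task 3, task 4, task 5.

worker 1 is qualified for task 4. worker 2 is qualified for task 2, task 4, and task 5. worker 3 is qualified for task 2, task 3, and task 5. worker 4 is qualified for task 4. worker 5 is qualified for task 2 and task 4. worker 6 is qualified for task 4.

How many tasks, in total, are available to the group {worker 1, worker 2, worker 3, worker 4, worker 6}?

4

The union of neighbours of {worker 1, worker 2, worker 3, worker 4, worker 6} is {task 2, task 3, task 4, task 5}, which has 4 elements.
Since |N(S)| = 4 < |S| = 5, Hall's condition fails for this subset.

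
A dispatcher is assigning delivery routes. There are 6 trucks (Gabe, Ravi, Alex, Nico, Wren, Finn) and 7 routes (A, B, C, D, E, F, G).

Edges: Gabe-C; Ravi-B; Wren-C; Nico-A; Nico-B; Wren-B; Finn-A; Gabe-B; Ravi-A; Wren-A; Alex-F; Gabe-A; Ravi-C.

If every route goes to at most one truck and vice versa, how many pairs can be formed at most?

4

One maximum matching: Gabe-A, Ravi-C, Alex-F, Nico-B.
The set {Gabe, Ravi, Nico, Wren, Finn} has only 3 neighbours ({A, B, C}), so by Hall's theorem at most 4 of the 6 trucks can be matched.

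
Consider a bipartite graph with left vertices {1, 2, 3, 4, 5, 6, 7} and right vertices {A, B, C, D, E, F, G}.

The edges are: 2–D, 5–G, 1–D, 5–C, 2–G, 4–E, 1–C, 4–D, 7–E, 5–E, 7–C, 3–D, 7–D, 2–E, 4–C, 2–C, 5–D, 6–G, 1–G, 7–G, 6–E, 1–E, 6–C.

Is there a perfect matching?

No

The set {1, 2, 3, 4, 5, 6, 7} has only 4 neighbours ({C, D, E, G}), so by Hall's theorem at most 4 of the 7 left vertices can be matched.
Hence no matching covers every left vertex.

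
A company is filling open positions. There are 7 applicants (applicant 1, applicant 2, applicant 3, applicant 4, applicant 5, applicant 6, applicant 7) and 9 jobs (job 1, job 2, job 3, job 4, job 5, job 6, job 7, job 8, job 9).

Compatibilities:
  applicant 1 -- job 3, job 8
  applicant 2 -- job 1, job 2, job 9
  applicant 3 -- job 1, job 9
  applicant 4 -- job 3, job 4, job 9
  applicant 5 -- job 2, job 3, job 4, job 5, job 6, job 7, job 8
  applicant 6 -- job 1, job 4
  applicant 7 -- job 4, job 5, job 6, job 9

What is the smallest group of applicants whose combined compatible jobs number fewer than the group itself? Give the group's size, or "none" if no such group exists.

none

A matching saturating every applicant exists, for instance applicant 1→job 8, applicant 2→job 2, applicant 3→job 1, applicant 4→job 3, applicant 5→job 5, applicant 6→job 4, applicant 7→job 9.
By Hall's marriage theorem, this means |N(S)| ≥ |S| for every subset S, so no violating subset exists.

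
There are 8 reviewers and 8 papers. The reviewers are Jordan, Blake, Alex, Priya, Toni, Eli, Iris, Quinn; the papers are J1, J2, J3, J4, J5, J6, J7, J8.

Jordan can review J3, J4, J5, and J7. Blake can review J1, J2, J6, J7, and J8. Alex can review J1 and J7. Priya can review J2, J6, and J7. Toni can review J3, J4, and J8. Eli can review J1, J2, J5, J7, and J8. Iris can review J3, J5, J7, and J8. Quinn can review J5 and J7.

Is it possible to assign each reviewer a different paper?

A valid assignment of size 8: Jordan–J3, Blake–J2, Alex–J1, Priya–J6, Toni–J4, Eli–J5, Iris–J8, Quinn–J7.
All 8 reviewers are covered.

Yes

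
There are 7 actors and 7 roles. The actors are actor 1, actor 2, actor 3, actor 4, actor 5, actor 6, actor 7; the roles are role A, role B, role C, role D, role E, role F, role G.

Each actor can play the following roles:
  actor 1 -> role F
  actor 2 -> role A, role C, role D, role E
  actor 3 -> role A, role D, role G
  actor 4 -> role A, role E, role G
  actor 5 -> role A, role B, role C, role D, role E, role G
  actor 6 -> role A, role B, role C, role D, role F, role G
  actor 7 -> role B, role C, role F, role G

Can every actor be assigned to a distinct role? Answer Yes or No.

Yes

One maximum matching: actor 1-role F, actor 2-role D, actor 3-role A, actor 4-role E, actor 5-role B, actor 6-role C, actor 7-role G.
Every actor is matched, so this is a perfect matching.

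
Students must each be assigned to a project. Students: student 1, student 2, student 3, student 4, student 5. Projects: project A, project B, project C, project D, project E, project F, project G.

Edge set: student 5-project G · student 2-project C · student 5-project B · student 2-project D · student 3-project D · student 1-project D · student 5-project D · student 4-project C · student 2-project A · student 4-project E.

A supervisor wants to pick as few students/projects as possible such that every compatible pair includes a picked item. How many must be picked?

4

The 4 edges student 1–project D, student 2–project C, student 4–project E, student 5–project G form a matching, so any vertex cover needs at least 4 vertices (one per matched edge).
Conversely {student 2, student 4, student 5, project D} meets every edge and has exactly 4 vertices, so 4 is optimal.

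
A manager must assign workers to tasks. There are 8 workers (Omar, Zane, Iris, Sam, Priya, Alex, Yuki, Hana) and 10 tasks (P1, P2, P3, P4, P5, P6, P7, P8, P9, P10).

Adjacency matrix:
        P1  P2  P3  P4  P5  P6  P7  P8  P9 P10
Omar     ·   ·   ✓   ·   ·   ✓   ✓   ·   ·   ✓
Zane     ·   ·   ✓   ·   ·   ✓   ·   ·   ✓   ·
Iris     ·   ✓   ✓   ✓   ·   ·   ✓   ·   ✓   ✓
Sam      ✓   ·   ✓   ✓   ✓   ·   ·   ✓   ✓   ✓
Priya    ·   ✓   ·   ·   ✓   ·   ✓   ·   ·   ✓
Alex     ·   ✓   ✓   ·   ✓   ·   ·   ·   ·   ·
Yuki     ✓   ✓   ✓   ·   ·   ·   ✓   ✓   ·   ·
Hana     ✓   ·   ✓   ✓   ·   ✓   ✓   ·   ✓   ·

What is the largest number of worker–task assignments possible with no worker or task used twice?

For example, pair Omar–P10, Zane–P9, Iris–P2, Sam–P8, Priya–P7, Alex–P5, Yuki–P3, Hana–P1.
All 8 workers are matched, so no larger matching exists.

8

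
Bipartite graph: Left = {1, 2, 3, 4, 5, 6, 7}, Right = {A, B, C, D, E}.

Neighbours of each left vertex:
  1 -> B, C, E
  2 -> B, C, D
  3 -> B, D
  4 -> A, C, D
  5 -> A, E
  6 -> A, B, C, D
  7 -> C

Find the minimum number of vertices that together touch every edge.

5

The 5 edges 1–B, 2–C, 3–D, 4–A, 5–E form a matching, so any vertex cover needs at least 5 vertices (one per matched edge).
Conversely {A, B, C, D, E} meets every edge and has exactly 5 vertices, so 5 is optimal.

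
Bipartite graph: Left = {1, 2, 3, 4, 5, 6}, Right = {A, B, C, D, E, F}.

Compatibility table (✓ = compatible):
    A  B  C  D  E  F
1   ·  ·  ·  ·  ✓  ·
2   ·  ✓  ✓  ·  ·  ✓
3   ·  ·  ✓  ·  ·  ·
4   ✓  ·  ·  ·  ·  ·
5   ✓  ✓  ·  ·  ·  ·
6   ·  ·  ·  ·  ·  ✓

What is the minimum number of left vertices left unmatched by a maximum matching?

1

For example, pair 1–E, 2–F, 3–C, 4–A, 5–B.
The set {2, 3, 4, 5, 6} has only 4 neighbours ({A, B, C, F}), so by Hall's theorem at most 5 of the 6 left vertices can be matched.
That matches 5 of the 6, leaving 1 unmatched; no matching can do better.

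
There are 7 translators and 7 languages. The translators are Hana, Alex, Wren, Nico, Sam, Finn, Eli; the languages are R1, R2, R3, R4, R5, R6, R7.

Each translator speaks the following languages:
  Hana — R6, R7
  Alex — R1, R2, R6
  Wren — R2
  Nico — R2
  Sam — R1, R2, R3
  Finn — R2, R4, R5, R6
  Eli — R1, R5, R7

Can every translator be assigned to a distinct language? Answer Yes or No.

No

The set {Wren, Nico} has only 1 neighbour ({R2}), so by Hall's theorem at most 6 of the 7 translators can be matched.
Hence no matching covers every translator.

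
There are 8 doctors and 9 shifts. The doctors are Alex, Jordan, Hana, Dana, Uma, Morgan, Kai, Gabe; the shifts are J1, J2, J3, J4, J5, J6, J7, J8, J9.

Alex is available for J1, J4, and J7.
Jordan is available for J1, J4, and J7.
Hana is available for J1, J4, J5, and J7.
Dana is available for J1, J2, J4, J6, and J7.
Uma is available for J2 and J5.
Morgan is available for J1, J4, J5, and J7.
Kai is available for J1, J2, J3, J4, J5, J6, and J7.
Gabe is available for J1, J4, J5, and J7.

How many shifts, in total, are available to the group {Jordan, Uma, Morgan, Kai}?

The union of neighbours of {Jordan, Uma, Morgan, Kai} is {J1, J2, J3, J4, J5, J6, J7}, which has 7 elements.
Since |N(S)| = 7 ≥ |S| = 4, Hall's condition holds for this subset.

7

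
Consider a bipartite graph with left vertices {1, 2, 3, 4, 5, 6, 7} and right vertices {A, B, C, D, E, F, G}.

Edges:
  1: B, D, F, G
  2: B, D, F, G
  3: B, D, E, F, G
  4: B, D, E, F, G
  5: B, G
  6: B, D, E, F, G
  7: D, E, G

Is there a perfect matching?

The set {1, 2, 3, 4, 5, 6, 7} has only 5 neighbours ({B, D, E, F, G}), so by Hall's theorem at most 5 of the 7 left vertices can be matched.
Hence no matching covers every left vertex.

No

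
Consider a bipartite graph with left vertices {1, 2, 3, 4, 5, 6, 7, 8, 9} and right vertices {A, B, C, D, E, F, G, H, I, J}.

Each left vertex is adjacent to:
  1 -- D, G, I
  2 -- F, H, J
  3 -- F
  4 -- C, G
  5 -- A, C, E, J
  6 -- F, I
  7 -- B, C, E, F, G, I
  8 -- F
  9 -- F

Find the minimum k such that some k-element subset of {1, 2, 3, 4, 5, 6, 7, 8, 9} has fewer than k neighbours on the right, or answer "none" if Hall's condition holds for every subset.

2

Take S = {3, 8}. Its neighbourhood is {F}, so |N(S)| = 1 < |S| = 2.
No single vertex violates Hall's condition since each has at least one neighbour, so 2 is the minimum.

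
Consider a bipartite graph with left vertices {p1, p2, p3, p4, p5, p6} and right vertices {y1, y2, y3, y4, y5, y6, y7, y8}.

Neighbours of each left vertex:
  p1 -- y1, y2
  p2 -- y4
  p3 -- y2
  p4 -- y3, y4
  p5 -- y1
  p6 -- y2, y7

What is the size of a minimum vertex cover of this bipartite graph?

5

A maximum matching has 5 edges (e.g. p1–y1, p2–y4, p3–y2, p4–y3, p6–y7).
By König's theorem the minimum vertex cover has the same size. One such cover is {p2, p4, p6, y1, y2}.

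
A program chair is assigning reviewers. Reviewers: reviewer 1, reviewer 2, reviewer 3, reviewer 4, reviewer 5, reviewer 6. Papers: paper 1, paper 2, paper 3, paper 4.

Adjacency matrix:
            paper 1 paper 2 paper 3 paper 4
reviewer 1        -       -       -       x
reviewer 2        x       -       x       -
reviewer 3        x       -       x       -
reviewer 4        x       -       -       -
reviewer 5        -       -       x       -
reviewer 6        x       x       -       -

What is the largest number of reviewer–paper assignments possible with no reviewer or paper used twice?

4

A valid assignment of size 4: reviewer 1→paper 4, reviewer 2→paper 3, reviewer 3→paper 1, reviewer 6→paper 2.
The set {reviewer 2, reviewer 3, reviewer 4, reviewer 5} has only 2 neighbours ({paper 1, paper 3}), so by Hall's theorem at most 4 of the 6 reviewers can be matched.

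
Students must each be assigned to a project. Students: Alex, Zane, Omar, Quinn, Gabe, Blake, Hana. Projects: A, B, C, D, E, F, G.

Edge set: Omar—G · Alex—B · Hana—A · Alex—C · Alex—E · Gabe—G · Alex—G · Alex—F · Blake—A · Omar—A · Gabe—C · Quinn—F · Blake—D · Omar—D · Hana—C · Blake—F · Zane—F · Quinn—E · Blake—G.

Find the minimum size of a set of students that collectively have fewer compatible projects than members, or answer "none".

none

A matching saturating every student exists, for instance Alex→B, Zane→F, Omar→D, Quinn→E, Gabe→G, Blake→A, Hana→C.
By Hall's marriage theorem, this means |N(S)| ≥ |S| for every subset S, so no violating subset exists.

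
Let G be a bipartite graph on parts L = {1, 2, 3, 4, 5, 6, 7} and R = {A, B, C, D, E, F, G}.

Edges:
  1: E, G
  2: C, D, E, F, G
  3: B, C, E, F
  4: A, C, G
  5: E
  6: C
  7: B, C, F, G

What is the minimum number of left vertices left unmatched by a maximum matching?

0

For example, pair 1–G, 2–D, 3–F, 4–A, 5–E, 6–C, 7–B.
All 7 left vertices are matched, so no larger matching exists.
That matches 7 of the 7, leaving 0 unmatched; no matching can do better.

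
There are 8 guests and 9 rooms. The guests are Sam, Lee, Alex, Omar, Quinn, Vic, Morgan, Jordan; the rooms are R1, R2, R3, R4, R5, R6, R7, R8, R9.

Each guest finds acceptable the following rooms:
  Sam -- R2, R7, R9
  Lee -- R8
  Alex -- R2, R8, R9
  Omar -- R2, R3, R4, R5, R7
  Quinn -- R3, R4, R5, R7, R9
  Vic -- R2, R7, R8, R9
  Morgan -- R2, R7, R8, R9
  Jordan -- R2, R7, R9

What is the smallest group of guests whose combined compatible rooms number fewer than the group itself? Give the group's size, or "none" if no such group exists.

Take S = {Sam, Lee, Alex, Vic, Morgan}. Its neighbourhood is {R2, R7, R8, R9}, so |N(S)| = 4 < |S| = 5.
Every subset of size less than 5 has at least as many neighbours as members, so 5 is the minimum.

5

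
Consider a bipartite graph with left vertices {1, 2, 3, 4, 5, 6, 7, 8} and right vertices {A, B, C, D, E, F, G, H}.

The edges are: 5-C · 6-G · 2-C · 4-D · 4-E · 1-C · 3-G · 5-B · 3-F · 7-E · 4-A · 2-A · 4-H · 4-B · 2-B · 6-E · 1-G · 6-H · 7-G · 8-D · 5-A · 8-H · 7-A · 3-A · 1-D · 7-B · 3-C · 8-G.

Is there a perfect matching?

Yes

For example, pair 1-D, 2-A, 3-F, 4-H, 5-C, 6-E, 7-B, 8-G.
All 8 left vertices are covered.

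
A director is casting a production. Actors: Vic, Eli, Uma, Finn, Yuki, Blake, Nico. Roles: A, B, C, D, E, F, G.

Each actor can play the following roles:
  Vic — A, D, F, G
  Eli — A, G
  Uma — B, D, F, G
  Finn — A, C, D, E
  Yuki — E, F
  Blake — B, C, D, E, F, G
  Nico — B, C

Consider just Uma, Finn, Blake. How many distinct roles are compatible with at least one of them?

7

The union of neighbours of {Uma, Finn, Blake} is {A, B, C, D, E, F, G}, which has 7 elements.
Since |N(S)| = 7 ≥ |S| = 3, Hall's condition holds for this subset.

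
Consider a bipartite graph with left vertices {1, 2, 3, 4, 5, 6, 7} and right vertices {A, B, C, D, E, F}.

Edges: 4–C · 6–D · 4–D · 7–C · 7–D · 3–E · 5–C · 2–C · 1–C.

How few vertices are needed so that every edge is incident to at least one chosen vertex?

3

The 3 edges 1–C, 3–E, 4–D form a matching, so any vertex cover needs at least 3 vertices (one per matched edge).
Conversely {3, C, D} meets every edge and has exactly 3 vertices, so 3 is optimal.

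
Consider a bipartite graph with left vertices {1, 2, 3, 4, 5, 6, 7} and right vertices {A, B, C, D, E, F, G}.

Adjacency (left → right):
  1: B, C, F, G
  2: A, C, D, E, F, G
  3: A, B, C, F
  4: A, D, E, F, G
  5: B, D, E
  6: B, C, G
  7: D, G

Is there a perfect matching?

One maximum matching: 1→C, 2→E, 3→F, 4→A, 5→D, 6→B, 7→G.
Every left vertex is matched, so this is a perfect matching.

Yes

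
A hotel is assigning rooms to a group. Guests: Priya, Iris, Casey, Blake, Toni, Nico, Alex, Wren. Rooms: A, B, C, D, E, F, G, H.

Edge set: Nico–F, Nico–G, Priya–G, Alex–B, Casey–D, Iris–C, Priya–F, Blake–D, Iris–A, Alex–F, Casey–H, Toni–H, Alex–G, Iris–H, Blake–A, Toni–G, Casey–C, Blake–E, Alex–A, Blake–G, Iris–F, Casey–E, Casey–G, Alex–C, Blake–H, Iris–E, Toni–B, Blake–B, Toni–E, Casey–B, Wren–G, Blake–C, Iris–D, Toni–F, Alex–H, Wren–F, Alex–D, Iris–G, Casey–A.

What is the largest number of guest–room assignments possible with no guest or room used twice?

7

One maximum matching: Priya→G, Iris→D, Casey→E, Blake→B, Toni→H, Nico→F, Alex→A.
The set {Priya, Nico, Wren} has only 2 neighbours ({F, G}), so by Hall's theorem at most 7 of the 8 guests can be matched.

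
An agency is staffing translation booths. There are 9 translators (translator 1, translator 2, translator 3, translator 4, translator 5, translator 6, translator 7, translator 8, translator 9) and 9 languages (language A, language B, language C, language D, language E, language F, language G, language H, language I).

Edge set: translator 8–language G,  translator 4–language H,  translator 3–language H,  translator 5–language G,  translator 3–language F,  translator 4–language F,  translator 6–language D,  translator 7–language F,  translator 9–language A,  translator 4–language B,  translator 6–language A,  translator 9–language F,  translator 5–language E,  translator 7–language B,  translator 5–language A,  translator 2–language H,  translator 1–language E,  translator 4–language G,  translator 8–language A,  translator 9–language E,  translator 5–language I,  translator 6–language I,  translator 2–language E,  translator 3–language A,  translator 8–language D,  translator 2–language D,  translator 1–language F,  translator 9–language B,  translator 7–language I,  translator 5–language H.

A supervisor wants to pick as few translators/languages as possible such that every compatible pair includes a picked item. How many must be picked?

The 8 edges translator 1–language E, translator 2–language H, translator 3–language F, translator 4–language G, translator 5–language I, translator 6–language D, translator 7–language B, translator 8–language A form a matching, so any vertex cover needs at least 8 vertices (one per matched edge).
Conversely {language A, language B, language D, language E, language F, language G, language H, language I} meets every edge and has exactly 8 vertices, so 8 is optimal.

8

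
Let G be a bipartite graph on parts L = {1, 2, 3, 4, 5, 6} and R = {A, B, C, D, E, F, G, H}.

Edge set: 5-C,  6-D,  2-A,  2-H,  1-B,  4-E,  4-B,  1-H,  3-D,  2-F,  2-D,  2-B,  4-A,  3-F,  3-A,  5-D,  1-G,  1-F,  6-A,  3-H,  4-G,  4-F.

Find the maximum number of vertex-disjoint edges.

For example, pair 1→B, 2→A, 3→F, 4→G, 5→C, 6→D.
All 6 left vertices are matched, so no larger matching exists.

6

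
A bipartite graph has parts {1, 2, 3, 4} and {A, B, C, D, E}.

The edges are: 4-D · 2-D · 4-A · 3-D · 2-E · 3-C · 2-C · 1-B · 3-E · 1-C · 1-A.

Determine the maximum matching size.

4

A valid assignment of size 4: 1-B, 2-C, 3-E, 4-D.
This saturates every left vertex, so 4 is the maximum.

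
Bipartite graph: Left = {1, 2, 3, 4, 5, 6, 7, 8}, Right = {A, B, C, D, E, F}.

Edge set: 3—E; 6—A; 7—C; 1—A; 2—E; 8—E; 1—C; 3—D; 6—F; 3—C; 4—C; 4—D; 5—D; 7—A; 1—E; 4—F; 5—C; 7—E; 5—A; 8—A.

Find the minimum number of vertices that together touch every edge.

The 5 edges 1–A, 2–E, 3–D, 4–F, 5–C form a matching, so any vertex cover needs at least 5 vertices (one per matched edge).
Conversely {A, C, D, E, F} meets every edge and has exactly 5 vertices, so 5 is optimal.

5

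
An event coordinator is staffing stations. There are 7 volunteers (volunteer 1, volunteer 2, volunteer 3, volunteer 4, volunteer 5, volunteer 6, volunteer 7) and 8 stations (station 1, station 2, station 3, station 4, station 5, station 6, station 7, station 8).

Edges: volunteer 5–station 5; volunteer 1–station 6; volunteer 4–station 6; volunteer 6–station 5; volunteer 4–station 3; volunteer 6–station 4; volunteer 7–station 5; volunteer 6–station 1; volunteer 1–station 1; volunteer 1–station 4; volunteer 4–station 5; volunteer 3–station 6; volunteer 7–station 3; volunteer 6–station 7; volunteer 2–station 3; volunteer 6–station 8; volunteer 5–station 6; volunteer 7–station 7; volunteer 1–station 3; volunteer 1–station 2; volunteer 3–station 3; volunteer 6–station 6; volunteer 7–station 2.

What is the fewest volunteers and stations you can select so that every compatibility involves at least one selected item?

6

A maximum matching has 6 edges (e.g. volunteer 1–station 1, volunteer 2–station 3, volunteer 3–station 6, volunteer 4–station 5, volunteer 6–station 7, volunteer 7–station 2).
By König's theorem the minimum vertex cover has the same size. One such cover is {volunteer 1, volunteer 6, volunteer 7, station 3, station 5, station 6}.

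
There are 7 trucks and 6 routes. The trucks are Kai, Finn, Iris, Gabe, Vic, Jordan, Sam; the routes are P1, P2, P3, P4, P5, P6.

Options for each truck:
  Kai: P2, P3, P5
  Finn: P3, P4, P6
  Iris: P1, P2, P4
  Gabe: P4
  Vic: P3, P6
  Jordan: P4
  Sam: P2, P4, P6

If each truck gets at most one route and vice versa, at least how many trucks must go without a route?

1

For example, pair Kai-P5, Finn-P3, Iris-P1, Gabe-P4, Vic-P6, Sam-P2.
The set {Gabe, Jordan} has only 1 neighbour ({P4}), so by Hall's theorem at most 6 of the 7 trucks can be matched.
That matches 6 of the 7, leaving 1 unmatched; no matching can do better.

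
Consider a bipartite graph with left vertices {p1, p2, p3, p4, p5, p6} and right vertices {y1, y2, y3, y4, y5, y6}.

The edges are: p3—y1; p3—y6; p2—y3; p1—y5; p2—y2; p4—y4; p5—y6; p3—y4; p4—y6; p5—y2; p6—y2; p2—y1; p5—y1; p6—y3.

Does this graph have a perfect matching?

Yes

One maximum matching: p1→y5, p2→y1, p3→y4, p4→y6, p5→y2, p6→y3.
Every left vertex is matched, so this is a perfect matching.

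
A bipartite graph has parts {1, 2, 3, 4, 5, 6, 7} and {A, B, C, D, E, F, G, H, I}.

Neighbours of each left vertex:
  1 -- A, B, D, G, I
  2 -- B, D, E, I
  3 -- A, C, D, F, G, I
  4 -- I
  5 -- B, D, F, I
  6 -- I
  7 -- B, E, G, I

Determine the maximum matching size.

6

A valid assignment of size 6: 1–A, 2–E, 3–G, 4–I, 5–F, 7–B.
The set {4, 6} has only 1 neighbour ({I}), so by Hall's theorem at most 6 of the 7 left vertices can be matched.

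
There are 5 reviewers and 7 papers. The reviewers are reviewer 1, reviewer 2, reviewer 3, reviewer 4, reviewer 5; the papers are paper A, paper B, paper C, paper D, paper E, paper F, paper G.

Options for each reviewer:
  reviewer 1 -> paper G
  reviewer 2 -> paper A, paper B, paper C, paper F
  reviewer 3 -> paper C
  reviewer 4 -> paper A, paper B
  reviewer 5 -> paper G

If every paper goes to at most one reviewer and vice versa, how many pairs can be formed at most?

For example, pair reviewer 1–paper G, reviewer 2–paper A, reviewer 3–paper C, reviewer 4–paper B.
The set {reviewer 1, reviewer 5} has only 1 neighbour ({paper G}), so by Hall's theorem at most 4 of the 5 reviewers can be matched.

4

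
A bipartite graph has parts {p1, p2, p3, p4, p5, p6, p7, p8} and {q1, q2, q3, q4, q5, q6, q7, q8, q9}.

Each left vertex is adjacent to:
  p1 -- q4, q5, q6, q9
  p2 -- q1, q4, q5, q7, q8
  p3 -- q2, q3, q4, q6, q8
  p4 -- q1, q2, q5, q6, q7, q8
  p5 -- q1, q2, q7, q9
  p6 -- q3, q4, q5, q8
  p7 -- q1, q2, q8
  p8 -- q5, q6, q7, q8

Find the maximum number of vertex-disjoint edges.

8

A valid assignment of size 8: p1–q9, p2–q1, p3–q4, p4–q6, p5–q7, p6–q5, p7–q2, p8–q8.
This saturates every left vertex, so 8 is the maximum.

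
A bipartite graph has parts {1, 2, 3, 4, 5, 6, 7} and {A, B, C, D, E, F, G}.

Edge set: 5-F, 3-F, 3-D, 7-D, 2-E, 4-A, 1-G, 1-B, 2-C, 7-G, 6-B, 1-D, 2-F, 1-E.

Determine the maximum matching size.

7

One maximum matching: 1→E, 2→C, 3→D, 4→A, 5→F, 6→B, 7→G.
All 7 left vertices are matched, so no larger matching exists.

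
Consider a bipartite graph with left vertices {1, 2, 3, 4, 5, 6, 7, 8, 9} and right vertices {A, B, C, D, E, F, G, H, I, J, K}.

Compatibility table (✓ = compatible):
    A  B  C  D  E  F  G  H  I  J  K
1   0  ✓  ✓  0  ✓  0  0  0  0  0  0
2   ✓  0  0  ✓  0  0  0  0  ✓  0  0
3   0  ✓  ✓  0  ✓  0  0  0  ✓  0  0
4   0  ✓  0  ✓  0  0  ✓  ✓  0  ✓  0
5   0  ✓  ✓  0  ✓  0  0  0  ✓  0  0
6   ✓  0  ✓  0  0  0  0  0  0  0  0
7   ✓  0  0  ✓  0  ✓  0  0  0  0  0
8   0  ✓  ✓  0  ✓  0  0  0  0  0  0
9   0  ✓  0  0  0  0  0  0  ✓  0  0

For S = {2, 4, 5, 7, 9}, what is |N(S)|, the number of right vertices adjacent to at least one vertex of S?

10

The union of neighbours of {2, 4, 5, 7, 9} is {A, B, C, D, E, F, G, H, I, J}, which has 10 elements.
Since |N(S)| = 10 ≥ |S| = 5, Hall's condition holds for this subset.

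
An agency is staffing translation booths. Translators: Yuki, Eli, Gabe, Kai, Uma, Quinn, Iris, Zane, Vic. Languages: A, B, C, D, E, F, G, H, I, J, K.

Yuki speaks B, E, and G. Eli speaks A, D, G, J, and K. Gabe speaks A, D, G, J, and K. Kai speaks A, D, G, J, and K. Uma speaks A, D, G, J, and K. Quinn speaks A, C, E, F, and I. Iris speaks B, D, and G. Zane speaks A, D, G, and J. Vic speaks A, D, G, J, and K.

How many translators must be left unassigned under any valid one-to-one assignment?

A valid assignment of size 8: Yuki-E, Eli-G, Gabe-D, Kai-A, Uma-K, Quinn-F, Iris-B, Zane-J.
The set {Eli, Gabe, Kai, Uma, Zane, Vic} has only 5 neighbours ({A, D, G, J, K}), so by Hall's theorem at most 8 of the 9 translators can be matched.
That matches 8 of the 9, leaving 1 unmatched; no matching can do better.

1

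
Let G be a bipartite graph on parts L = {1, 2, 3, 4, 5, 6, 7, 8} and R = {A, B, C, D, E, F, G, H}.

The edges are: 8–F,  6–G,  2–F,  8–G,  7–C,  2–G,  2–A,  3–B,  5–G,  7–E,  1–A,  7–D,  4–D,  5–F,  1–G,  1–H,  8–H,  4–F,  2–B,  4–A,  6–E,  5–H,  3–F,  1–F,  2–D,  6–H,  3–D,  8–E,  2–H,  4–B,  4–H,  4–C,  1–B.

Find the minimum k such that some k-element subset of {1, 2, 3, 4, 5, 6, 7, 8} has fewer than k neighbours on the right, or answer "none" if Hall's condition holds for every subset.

none

A matching saturating every left vertex exists, for instance 1→G, 2→B, 3→D, 4→A, 5→F, 6→E, 7→C, 8→H.
By Hall's marriage theorem, this means |N(S)| ≥ |S| for every subset S, so no violating subset exists.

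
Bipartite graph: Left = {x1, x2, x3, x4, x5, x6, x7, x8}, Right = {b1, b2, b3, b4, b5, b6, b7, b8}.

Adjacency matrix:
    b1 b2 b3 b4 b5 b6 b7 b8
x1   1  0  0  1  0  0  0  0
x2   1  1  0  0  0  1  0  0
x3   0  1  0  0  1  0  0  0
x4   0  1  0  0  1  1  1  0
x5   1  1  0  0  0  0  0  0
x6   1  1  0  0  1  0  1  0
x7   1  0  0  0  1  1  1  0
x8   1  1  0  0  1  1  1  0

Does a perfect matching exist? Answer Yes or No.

The set {x2, x3, x4, x5, x6, x7, x8} has only 5 neighbours ({b1, b2, b5, b6, b7}), so by Hall's theorem at most 6 of the 8 left vertices can be matched.
Hence no matching covers every left vertex.

No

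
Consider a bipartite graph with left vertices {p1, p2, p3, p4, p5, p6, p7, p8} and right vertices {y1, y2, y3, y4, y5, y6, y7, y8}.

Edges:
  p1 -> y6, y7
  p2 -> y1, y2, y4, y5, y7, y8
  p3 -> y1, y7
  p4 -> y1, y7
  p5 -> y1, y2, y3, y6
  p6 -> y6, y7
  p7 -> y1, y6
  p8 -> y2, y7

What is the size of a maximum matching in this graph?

For example, pair p1→y6, p2→y4, p3→y7, p4→y1, p5→y3, p8→y2.
The set {p1, p3, p4, p6, p7} has only 3 neighbours ({y1, y6, y7}), so by Hall's theorem at most 6 of the 8 left vertices can be matched.

6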